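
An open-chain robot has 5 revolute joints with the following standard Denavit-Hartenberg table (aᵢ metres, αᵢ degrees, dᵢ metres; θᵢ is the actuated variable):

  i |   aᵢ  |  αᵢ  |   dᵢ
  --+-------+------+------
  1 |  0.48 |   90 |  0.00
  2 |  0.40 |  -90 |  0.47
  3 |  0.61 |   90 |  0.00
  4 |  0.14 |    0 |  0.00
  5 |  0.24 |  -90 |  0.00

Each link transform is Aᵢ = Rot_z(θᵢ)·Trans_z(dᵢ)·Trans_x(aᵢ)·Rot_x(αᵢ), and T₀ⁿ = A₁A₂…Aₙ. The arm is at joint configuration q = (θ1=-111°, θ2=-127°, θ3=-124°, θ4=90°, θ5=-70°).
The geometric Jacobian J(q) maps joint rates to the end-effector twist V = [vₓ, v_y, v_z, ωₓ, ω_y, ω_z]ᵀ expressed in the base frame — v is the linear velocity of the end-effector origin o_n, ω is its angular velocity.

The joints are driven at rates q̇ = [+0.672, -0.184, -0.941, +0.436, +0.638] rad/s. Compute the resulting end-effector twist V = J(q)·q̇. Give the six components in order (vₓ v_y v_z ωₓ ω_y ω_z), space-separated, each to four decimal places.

o_n = [-1.3355, -0.2348, -0.0800]
J₁: ẑ×o_n = [0.2348, -1.3355, 0.0000], ω = ẑ
J2: z=[-0.9336, 0.3584, 0.0000] o=[-0.1720, -0.4481, 0.0000] → [-0.0287, -0.0747, 0.2178, -0.9336, 0.3584, 0.0000]
J3: z=[-0.2862, -0.7456, -0.6018] o=[-0.5245, -0.0549, -0.3195] → [-0.2868, 0.5566, -0.5532, -0.2862, -0.7456, -0.6018]
J4: z=[0.3433, -0.6662, 0.6621] o=[-1.0702, -0.0654, -0.0470] → [0.1341, -0.1644, -0.2349, 0.3433, -0.6662, 0.6621]
J5: z=[0.3433, -0.6662, 0.6621] o=[-1.1103, -0.1697, -0.1313] → [0.0089, -0.1667, -0.1724, 0.3433, -0.6662, 0.6621]
V = J·q̇ = [0.4971, -1.5856, 0.2681, 0.8098, -0.0798, 1.9494]

0.4971 -1.5856 0.2681 0.8098 -0.0798 1.9494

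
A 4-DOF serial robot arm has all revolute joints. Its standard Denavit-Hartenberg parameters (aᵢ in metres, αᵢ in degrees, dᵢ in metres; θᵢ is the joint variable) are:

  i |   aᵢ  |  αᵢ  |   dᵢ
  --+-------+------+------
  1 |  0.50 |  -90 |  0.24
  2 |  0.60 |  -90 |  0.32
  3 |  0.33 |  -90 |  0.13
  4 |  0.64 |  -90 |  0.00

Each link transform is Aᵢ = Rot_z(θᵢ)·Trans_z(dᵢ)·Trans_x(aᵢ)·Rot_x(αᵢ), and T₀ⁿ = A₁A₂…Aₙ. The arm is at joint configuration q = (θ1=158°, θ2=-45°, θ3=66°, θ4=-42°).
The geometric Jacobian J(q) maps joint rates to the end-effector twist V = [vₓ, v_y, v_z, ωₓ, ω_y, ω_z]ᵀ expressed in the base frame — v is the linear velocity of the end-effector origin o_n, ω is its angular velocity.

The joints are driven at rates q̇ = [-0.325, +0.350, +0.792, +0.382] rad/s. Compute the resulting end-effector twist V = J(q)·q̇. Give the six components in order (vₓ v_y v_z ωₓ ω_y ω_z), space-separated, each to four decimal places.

o_n = [-1.2820, 0.9666, 0.5012]
J₁: ẑ×o_n = [-0.9666, -1.2820, 0.0000], ω = ẑ
J2: z=[-0.3746, -0.9272, 0.0000] o=[-0.4636, 0.1873, 0.2400] → [-0.2422, 0.0979, -1.0507, -0.3746, -0.9272, 0.0000]
J3: z=[-0.6556, 0.2649, -0.7071] o=[-0.9768, 0.0495, 0.6643] → [0.6053, 0.1089, -0.5204, -0.6556, 0.2649, -0.7071]
J4: z=[0.7513, 0.1351, -0.6460] o=[-1.0371, 0.3990, 0.6673] → [0.3442, 0.2829, 0.4595, 0.7513, 0.1351, -0.6460]
V = J·q̇ = [0.8402, 0.6452, -0.6044, -0.3634, -0.0631, -1.1318]

0.8402 0.6452 -0.6044 -0.3634 -0.0631 -1.1318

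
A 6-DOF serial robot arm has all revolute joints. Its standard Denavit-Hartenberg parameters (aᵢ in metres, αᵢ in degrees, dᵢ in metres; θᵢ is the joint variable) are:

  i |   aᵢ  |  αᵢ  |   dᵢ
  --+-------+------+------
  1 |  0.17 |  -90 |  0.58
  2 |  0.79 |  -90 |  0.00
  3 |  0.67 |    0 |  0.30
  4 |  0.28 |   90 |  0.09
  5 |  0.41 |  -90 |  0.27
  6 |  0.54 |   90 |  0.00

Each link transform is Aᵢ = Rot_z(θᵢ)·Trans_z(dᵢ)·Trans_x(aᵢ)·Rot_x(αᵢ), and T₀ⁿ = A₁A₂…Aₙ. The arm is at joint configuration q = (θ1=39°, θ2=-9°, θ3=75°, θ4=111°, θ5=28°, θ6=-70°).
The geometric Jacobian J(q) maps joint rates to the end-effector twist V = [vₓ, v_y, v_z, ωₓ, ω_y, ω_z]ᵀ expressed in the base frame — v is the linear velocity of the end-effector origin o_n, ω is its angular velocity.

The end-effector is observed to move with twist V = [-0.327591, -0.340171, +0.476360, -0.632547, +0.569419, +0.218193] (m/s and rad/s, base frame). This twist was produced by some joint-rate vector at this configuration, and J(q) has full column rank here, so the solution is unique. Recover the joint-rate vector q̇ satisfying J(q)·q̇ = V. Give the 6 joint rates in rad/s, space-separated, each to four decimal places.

o_n = [1.1169, -0.8149, -0.0682]
J₁: ẑ×o_n = [0.8149, 1.1169, -0.0000], ω = ẑ
J2: z=[-0.6293, 0.7771, 0.0000] o=[0.1321, 0.1070, 0.5800] → [-0.5038, -0.4079, -0.1852, -0.6293, 0.7771, 0.0000]
J3: z=[0.1216, 0.0984, -0.9877] o=[0.7385, 0.5980, 0.7036] → [-1.4715, -0.2799, -0.2090, 0.1216, 0.0984, -0.9877]
J4: z=[0.1216, 0.0984, -0.9877] o=[1.3154, 0.2324, 0.4344] → [-1.0839, 0.2571, -0.1078, 0.1216, 0.0984, -0.9877]
J5: z=[0.5456, -0.8379, -0.0164] o=[1.0941, 0.0909, 0.3020] → [0.2953, 0.2016, -0.4752, 0.5456, -0.8379, -0.0164]
J6: z=[0.4966, 0.3390, -0.7990] o=[0.9647, -0.3107, 0.0511] → [-0.4433, -0.0624, -0.3020, 0.4966, 0.3390, -0.7990]
q̇ = J⁺·V = [-0.0190, -0.0210, 0.3810, -0.2900, -0.8470, -0.3920]

-0.0190 -0.0210 0.3810 -0.2900 -0.8470 -0.3920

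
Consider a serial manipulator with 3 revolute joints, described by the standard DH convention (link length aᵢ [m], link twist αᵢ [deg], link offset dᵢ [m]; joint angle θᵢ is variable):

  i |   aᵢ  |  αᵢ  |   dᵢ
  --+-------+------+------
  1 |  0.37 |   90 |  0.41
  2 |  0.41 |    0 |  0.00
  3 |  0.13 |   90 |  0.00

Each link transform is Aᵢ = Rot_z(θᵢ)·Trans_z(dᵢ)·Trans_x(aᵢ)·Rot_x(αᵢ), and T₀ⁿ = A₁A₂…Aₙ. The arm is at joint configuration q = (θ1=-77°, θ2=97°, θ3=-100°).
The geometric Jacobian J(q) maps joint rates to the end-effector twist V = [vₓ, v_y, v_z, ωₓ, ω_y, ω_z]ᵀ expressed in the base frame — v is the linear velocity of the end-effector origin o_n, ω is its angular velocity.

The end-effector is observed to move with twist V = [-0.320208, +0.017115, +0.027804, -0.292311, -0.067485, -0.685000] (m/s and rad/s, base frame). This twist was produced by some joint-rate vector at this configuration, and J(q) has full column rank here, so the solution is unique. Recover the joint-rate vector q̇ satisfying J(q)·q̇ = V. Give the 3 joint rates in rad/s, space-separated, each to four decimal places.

o_n = [0.1012, -0.4383, 0.8101]
J₁: ẑ×o_n = [0.4383, 0.1012, -0.0000], ω = ẑ
J2: z=[-0.9744, -0.2250, 0.0000] o=[0.0832, -0.3605, 0.4100] → [-0.0900, 0.3899, 0.0799, -0.9744, -0.2250, 0.0000]
J3: z=[-0.9744, -0.2250, 0.0000] o=[0.0720, -0.3118, 0.8169] → [0.0015, -0.0066, 0.1298, -0.9744, -0.2250, 0.0000]
q̇ = J⁺·V = [-0.6850, 0.2230, 0.0770]

-0.6850 0.2230 0.0770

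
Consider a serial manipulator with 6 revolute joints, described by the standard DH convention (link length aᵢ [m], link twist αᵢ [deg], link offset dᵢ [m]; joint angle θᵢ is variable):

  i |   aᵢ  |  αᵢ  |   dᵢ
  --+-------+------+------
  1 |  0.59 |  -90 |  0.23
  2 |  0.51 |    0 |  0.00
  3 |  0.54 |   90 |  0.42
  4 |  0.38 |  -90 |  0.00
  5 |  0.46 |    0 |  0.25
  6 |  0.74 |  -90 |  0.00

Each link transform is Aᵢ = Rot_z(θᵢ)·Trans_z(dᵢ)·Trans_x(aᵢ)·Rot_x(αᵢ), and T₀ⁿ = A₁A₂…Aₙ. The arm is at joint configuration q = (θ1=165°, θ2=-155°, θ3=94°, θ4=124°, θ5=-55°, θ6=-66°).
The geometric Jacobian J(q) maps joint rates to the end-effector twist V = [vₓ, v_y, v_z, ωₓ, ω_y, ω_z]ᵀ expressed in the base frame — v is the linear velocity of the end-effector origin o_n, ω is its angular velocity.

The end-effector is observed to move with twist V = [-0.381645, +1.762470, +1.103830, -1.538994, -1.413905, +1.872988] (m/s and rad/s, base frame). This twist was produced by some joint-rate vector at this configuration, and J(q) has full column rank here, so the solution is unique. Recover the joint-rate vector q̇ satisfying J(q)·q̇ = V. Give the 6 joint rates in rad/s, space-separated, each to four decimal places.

o_n = [0.5149, -0.6535, 1.0983]
J₁: ẑ×o_n = [0.6535, 0.5149, -0.0000], ω = ẑ
J2: z=[-0.2588, -0.9659, 0.0000] o=[-0.5699, 0.1527, 0.2300] → [-0.8387, 0.2247, 1.2565, -0.2588, -0.9659, 0.0000]
J3: z=[-0.2588, -0.9659, 0.0000] o=[-0.1234, 0.0331, 0.4455] → [-0.6305, 0.1689, 0.7942, -0.2588, -0.9659, 0.0000]
J4: z=[0.8448, -0.2264, 0.4848] o=[-0.4850, -0.3049, 0.9178] → [0.1282, 0.3323, -0.0682, 0.8448, -0.2264, 0.4848]
J5: z=[0.5330, 0.4361, -0.7251] o=[-0.4670, -0.6358, 0.7320] → [0.1469, -0.9072, -0.4377, 0.5330, 0.4361, -0.7251]
J6: z=[0.5330, 0.4361, -0.7251] o=[-0.0030, -0.8419, 0.6043] → [0.3520, -0.6387, -0.1255, 0.5330, 0.4361, -0.7251]
q̇ = J⁺·V = [0.8600, -0.1690, 0.9690, -0.4890, -0.9510, -0.7730]

0.8600 -0.1690 0.9690 -0.4890 -0.9510 -0.7730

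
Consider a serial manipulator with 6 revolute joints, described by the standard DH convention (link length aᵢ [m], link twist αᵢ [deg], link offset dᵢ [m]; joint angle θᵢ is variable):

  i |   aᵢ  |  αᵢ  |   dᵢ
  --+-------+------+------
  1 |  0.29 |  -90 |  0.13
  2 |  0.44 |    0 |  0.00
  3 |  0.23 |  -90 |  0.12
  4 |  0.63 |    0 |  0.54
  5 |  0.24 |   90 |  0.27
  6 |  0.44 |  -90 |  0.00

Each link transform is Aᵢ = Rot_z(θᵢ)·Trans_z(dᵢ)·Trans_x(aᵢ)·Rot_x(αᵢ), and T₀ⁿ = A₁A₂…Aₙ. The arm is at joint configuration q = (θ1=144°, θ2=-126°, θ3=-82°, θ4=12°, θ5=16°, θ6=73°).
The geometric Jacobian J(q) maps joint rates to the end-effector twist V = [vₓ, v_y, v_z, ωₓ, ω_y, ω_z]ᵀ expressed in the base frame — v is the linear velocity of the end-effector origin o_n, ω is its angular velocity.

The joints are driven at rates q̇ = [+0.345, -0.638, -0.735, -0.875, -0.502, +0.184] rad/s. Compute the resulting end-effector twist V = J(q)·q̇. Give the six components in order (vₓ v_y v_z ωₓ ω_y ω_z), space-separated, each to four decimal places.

0.6595 -1.0704 -2.4915 0.2502 1.3145 -0.9114

o_n = [1.3872, -0.7804, 1.0226]
J₁: ẑ×o_n = [0.7804, 1.3872, -0.0000], ω = ẑ
J2: z=[-0.5878, -0.8090, 0.0000] o=[-0.2346, 0.1705, 0.1300] → [-0.7221, 0.5246, 1.8710, -0.5878, -0.8090, 0.0000]
J3: z=[-0.5878, -0.8090, 0.0000] o=[-0.0254, 0.0184, 0.4860] → [-0.4341, 0.3154, 1.6124, -0.5878, -0.8090, 0.0000]
J4: z=[0.3798, -0.2759, 0.8829] o=[0.0684, -0.1980, 0.3780] → [0.3363, 0.9197, 0.1427, 0.3798, -0.2759, 0.8829]
J5: z=[0.3798, -0.2759, 0.8829] o=[0.7907, -0.5609, 0.5655] → [0.0677, 0.3531, 0.0813, 0.3798, -0.2759, 0.8829]
J6: z=[-0.1836, -0.9580, -0.2204] o=[1.1108, -0.6542, 0.7044] → [-0.3326, -0.0025, 0.2880, -0.1836, -0.9580, -0.2204]
V = J·q̇ = [0.6595, -1.0704, -2.4915, 0.2502, 1.3145, -0.9114]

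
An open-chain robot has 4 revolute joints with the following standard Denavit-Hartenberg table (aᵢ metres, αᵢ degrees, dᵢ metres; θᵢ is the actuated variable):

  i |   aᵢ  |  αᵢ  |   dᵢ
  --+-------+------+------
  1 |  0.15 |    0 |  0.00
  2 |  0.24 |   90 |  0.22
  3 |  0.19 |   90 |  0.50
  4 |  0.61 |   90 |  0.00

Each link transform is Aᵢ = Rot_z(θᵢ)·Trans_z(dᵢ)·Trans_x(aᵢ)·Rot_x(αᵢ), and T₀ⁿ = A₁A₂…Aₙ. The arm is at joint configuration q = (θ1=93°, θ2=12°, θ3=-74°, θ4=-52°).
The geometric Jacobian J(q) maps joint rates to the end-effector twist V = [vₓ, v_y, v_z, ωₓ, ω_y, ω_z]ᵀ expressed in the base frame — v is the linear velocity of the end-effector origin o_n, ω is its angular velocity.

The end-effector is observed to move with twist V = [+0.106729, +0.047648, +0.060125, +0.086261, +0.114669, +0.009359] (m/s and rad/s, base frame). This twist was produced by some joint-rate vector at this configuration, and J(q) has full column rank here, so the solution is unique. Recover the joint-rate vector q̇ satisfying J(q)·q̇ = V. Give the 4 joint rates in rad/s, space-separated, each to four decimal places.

o_n = [-0.0917, 0.5372, -0.3236]
J₁: ẑ×o_n = [-0.5372, -0.0917, 0.0000], ω = ẑ
J2: z=[0.0000, 0.0000, 1.0000] o=[-0.0079, 0.1498, 0.0000] → [-0.3874, -0.0838, 0.0000, 0.0000, 0.0000, 1.0000]
J3: z=[0.9659, 0.2588, 0.0000] o=[-0.0700, 0.3816, 0.2200] → [-0.1407, 0.5251, 0.1559, 0.9659, 0.2588, 0.0000]
J4: z=[0.2488, -0.9285, -0.2756] o=[0.3994, 0.5616, 0.0374] → [0.3285, 0.2252, -0.4621, 0.2488, -0.9285, -0.2756]
q̇ = J⁺·V = [-0.9790, 0.9630, 0.1130, -0.0920]

-0.9790 0.9630 0.1130 -0.0920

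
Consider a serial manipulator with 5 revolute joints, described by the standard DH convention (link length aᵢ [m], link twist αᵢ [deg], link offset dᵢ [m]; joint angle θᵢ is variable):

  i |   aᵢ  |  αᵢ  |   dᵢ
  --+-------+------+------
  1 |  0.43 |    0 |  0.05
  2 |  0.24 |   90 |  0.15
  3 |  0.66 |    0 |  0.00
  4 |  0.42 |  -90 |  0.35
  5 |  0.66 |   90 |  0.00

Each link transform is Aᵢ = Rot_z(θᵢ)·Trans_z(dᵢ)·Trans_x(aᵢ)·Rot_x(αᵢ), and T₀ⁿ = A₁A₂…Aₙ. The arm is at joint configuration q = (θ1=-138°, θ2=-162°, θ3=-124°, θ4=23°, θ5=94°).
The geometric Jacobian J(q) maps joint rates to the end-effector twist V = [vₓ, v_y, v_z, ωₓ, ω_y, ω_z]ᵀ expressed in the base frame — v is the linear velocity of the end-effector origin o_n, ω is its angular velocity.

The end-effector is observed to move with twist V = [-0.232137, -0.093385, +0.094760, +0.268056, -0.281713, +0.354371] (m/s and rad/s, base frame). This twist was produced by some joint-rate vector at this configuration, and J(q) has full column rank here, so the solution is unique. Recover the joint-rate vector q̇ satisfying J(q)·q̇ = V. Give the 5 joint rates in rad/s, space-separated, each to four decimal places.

-0.5280 0.8610 -0.5250 0.8980 -0.1120

o_n = [-0.6868, -0.3071, -0.7143]
J₁: ẑ×o_n = [0.3071, -0.6868, 0.0000], ω = ẑ
J2: z=[0.0000, 0.0000, 1.0000] o=[-0.3196, -0.2877, 0.0500] → [0.0194, -0.3673, 0.0000, 0.0000, 0.0000, 1.0000]
J3: z=[0.8660, -0.5000, 0.0000] o=[-0.1996, -0.0799, 0.2000] → [0.4571, 0.7918, -0.4404, 0.8660, -0.5000, 0.0000]
J4: z=[0.8660, -0.5000, 0.0000] o=[-0.3841, -0.3995, -0.3472] → [0.1835, 0.3179, -0.0714, 0.8660, -0.5000, 0.0000]
J5: z=[0.4908, 0.8501, -0.1908] o=[-0.1210, -0.6439, -0.7594] → [0.1027, 0.0858, 0.6463, 0.4908, 0.8501, -0.1908]
q̇ = J⁺·V = [-0.5280, 0.8610, -0.5250, 0.8980, -0.1120]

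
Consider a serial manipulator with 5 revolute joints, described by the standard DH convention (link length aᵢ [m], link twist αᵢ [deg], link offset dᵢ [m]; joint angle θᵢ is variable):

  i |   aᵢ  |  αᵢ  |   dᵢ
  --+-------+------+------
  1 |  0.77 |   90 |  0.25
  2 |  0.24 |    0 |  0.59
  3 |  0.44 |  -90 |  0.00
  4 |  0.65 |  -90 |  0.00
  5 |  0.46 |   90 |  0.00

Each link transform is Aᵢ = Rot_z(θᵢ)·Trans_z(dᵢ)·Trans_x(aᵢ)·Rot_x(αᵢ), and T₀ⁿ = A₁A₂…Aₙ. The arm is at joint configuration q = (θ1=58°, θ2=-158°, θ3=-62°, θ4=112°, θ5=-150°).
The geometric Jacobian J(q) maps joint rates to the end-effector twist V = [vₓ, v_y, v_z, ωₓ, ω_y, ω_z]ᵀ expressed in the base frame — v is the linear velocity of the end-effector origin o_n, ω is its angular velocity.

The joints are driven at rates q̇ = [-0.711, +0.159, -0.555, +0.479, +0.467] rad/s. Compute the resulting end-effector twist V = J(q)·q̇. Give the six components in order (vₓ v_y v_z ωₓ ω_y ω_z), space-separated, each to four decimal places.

-0.0837 -0.2121 -0.1122 -0.1749 0.1373 -1.3563

o_n = [0.3739, -0.0747, 0.2061]
J₁: ẑ×o_n = [0.0747, 0.3739, -0.0000], ω = ẑ
J2: z=[0.8480, -0.5299, 0.0000] o=[0.4080, 0.6530, 0.2500] → [0.0232, 0.0372, -0.6352, 0.8480, -0.5299, 0.0000]
J3: z=[0.8480, -0.5299, 0.0000] o=[0.7905, 0.1516, 0.1601] → [-0.0244, -0.0390, -0.4127, 0.8480, -0.5299, 0.0000]
J4: z=[-0.3406, -0.5451, -0.7660] o=[0.6119, -0.1342, 0.4429] → [0.1746, 0.1016, -0.1500, -0.3406, -0.5451, -0.7660]
J5: z=[0.6941, 0.4038, -0.5960] o=[0.1996, 0.3433, 0.2864] → [-0.2816, -0.0482, -0.3606, 0.6941, 0.4038, -0.5960]
V = J·q̇ = [-0.0837, -0.2121, -0.1122, -0.1749, 0.1373, -1.3563]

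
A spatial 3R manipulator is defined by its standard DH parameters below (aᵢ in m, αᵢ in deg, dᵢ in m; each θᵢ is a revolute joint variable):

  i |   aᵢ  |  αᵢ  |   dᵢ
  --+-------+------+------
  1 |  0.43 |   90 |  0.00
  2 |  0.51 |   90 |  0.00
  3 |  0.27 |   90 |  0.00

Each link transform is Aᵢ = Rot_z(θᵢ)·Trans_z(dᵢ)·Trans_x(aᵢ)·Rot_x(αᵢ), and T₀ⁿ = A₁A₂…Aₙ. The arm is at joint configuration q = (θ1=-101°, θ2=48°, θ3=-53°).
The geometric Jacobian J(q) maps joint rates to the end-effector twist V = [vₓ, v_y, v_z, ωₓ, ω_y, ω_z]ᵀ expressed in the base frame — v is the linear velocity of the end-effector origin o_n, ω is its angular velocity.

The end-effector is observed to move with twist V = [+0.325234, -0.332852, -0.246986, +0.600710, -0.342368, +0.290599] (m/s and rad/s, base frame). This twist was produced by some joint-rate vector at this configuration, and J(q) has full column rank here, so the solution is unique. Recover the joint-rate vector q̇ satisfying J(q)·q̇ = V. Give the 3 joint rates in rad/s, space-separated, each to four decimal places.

0.4900 -0.6550 0.2980

o_n = [0.0438, -0.9050, 0.4998]
J₁: ẑ×o_n = [0.9050, 0.0438, -0.0000], ω = ẑ
J2: z=[-0.9816, 0.1908, 0.0000] o=[-0.0820, -0.4221, 0.0000] → [0.0954, 0.4906, 0.4500, -0.9816, 0.1908, 0.0000]
J3: z=[-0.1418, -0.7295, -0.6691] o=[-0.1472, -0.7571, 0.3790] → [-0.1870, -0.1106, 0.1602, -0.1418, -0.7295, -0.6691]
q̇ = J⁺·V = [0.4900, -0.6550, 0.2980]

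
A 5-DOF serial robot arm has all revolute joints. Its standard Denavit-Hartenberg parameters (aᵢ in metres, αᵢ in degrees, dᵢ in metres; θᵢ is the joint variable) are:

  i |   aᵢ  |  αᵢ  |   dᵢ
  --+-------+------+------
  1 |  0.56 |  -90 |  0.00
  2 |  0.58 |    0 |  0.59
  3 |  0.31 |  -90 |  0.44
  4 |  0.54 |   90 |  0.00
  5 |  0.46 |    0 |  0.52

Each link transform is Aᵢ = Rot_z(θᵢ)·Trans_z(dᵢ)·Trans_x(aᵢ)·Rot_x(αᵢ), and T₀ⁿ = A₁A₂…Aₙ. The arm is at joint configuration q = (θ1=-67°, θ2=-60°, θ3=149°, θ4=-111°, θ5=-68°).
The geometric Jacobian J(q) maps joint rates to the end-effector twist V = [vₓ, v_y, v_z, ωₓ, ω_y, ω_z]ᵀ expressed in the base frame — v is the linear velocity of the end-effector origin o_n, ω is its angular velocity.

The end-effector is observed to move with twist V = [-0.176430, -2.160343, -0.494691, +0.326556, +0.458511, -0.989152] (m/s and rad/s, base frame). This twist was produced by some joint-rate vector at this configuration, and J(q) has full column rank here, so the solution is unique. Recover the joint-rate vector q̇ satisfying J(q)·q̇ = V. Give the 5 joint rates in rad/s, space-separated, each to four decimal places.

-0.9560 0.5260 -0.0570 0.2950 -0.0300

o_n = [1.8845, -0.5786, 0.9404]
J₁: ẑ×o_n = [0.5786, 1.8845, -0.0000], ω = ẑ
J2: z=[0.9205, 0.3907, 0.0000] o=[0.2188, -0.5155, 0.0000] → [0.3674, -0.8656, -0.7089, 0.9205, 0.3907, 0.0000]
J3: z=[0.9205, 0.3907, 0.0000] o=[0.8752, -0.5519, 0.5023] → [0.1712, -0.4033, -0.4189, 0.9205, 0.3907, 0.0000]
J4: z=[-0.3907, 0.9204, -0.0175] o=[1.2824, -0.3850, 0.1923] → [0.6851, 0.2817, -0.4786, -0.3907, 0.9204, -0.0175]
J5: z=[-0.3362, -0.1250, 0.9334] o=[1.7451, -0.1849, 0.3858] → [0.2982, 0.3166, 0.1498, -0.3362, -0.1250, 0.9334]
q̇ = J⁺·V = [-0.9560, 0.5260, -0.0570, 0.2950, -0.0300]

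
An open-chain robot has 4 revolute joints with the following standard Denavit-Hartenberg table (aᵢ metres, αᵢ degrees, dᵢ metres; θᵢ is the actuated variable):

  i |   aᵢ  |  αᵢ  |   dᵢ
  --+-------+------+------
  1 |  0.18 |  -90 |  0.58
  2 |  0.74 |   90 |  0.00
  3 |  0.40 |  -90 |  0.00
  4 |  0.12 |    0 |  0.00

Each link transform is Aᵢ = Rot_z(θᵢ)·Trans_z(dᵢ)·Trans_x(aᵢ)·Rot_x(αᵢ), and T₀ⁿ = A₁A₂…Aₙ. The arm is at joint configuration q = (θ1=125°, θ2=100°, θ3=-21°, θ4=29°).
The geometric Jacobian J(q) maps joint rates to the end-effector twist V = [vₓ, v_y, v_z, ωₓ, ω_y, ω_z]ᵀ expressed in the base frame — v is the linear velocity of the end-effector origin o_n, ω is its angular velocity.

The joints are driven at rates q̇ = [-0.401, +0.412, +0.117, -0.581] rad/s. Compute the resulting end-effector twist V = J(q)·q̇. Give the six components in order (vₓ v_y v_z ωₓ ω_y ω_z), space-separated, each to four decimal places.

o_n = [0.1985, 0.0320, -0.6029]
J₁: ẑ×o_n = [-0.0320, 0.1985, 0.0000], ω = ẑ
J2: z=[-0.8192, -0.5736, 0.0000] o=[-0.1032, 0.1474, 0.5800] → [0.6785, -0.9690, 0.2677, -0.8192, -0.5736, 0.0000]
J3: z=[-0.5649, 0.8067, -0.1736] o=[-0.0295, 0.0422, -0.1488] → [-0.3681, -0.2961, -0.1782, -0.5649, 0.8067, -0.1736]
J4: z=[-0.7291, -0.5865, -0.3529] o=[0.1251, 0.0713, -0.5165] → [0.0368, -0.0889, 0.0717, -0.7291, -0.5865, -0.3529]
V = J·q̇ = [0.2279, -0.4618, 0.0478, 0.0200, 0.1988, -0.2163]

0.2279 -0.4618 0.0478 0.0200 0.1988 -0.2163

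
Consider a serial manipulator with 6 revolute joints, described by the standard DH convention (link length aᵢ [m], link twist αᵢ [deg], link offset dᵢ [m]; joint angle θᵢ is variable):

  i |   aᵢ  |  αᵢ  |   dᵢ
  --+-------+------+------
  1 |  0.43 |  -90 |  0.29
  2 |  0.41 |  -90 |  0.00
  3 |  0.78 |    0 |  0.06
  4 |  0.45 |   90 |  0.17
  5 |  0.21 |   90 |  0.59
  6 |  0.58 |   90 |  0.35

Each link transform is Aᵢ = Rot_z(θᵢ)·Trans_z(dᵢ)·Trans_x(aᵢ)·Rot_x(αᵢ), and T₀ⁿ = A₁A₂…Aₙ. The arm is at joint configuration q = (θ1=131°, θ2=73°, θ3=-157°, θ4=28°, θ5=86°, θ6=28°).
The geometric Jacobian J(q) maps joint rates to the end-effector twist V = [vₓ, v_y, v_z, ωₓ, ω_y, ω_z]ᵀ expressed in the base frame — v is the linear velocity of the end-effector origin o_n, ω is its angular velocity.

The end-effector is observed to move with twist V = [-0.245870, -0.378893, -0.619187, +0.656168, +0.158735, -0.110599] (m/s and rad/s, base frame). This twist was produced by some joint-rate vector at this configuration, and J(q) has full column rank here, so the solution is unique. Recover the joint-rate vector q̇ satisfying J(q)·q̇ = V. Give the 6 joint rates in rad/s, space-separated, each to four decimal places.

-0.4550 -0.1410 0.1370 0.0530 0.6150 -0.0920

o_n = [0.2703, -0.9546, 1.4659]
J₁: ẑ×o_n = [0.9546, 0.2703, -0.0000], ω = ẑ
J2: z=[-0.7547, -0.6561, 0.0000] o=[-0.2821, 0.3245, 0.2900] → [-0.7715, 0.8875, 1.3278, -0.7547, -0.6561, 0.0000]
J3: z=[0.6274, -0.7217, -0.2924] o=[-0.3607, 0.4150, -0.1021] → [-1.5321, -1.1682, -0.4039, 0.6274, -0.7217, -0.2924]
J4: z=[0.6274, -0.7217, -0.2924] o=[-0.4154, 0.0133, 0.5670] → [-0.9318, -0.7644, -0.1124, 0.6274, -0.7217, -0.2924]
J5: z=[0.6240, 0.2414, 0.7432] o=[-0.5184, -0.4013, 0.7881] → [0.5748, 0.1631, -0.5356, 0.6240, 0.2414, 0.7432]
J6: z=[-0.5084, -0.5968, 0.6208] o=[-0.0256, -0.4196, 1.1742] → [0.1580, 0.3320, 0.4486, -0.5084, -0.5968, 0.6208]
q̇ = J⁺·V = [-0.4550, -0.1410, 0.1370, 0.0530, 0.6150, -0.0920]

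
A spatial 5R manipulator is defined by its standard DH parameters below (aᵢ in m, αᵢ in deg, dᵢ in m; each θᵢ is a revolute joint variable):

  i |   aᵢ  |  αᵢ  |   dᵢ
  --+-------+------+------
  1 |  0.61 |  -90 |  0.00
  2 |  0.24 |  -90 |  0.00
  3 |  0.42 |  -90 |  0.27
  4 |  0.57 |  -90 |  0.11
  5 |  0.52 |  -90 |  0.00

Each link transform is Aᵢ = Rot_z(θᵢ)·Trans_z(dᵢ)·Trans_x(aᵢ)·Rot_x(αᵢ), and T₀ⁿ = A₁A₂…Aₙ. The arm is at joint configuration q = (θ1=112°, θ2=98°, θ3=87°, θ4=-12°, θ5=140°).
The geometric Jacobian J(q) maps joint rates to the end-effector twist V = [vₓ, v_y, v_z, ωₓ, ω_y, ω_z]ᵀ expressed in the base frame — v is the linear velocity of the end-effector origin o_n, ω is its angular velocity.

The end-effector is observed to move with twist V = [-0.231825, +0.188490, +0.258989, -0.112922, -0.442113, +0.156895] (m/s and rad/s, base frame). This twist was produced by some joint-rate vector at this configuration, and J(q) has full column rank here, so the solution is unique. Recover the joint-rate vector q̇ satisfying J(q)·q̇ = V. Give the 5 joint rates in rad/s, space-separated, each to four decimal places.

0.7970 0.2340 0.2730 -0.6860 -0.0020

o_n = [0.4441, 0.4366, -0.4474]
J₁: ẑ×o_n = [-0.4366, 0.4441, 0.0000], ω = ẑ
J2: z=[-0.9272, -0.3746, 0.0000] o=[-0.2285, 0.5656, 0.0000] → [0.1676, -0.4148, 0.3716, -0.9272, -0.3746, 0.0000]
J3: z=[0.3710, -0.9182, 0.1392] o=[-0.2160, 0.5346, -0.2377] → [0.2062, 0.1697, 0.5698, 0.3710, -0.9182, 0.1392]
J4: z=[-0.0035, 0.1485, 0.9889] o=[0.2742, 0.4410, -0.2219] → [-0.0291, 0.1673, -0.0252, -0.0035, 0.1485, 0.9889]
J5: z=[-0.1698, 0.9745, -0.1469] o=[0.8355, 0.5533, -0.1255] → [-0.3308, 0.0028, 0.4012, -0.1698, 0.9745, -0.1469]
q̇ = J⁺·V = [0.7970, 0.2340, 0.2730, -0.6860, -0.0020]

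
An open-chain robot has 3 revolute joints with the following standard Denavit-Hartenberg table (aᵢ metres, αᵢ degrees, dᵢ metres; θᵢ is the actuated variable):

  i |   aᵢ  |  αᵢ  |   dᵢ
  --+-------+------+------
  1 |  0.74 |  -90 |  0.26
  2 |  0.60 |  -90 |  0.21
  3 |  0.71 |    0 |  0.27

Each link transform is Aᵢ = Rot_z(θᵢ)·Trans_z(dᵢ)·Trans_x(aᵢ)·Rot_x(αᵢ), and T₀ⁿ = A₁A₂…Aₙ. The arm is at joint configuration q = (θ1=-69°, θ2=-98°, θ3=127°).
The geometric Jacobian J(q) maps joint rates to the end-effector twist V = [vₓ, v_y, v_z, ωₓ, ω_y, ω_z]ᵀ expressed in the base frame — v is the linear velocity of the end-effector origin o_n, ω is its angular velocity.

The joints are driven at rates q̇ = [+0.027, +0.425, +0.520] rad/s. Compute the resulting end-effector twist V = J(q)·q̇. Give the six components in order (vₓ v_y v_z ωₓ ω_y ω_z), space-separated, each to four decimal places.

0.2822 -0.0409 -0.3954 0.5813 -0.3284 0.0994

o_n = [0.0191, -1.0460, 0.4686]
J₁: ẑ×o_n = [1.0460, 0.0191, -0.0000], ω = ẑ
J2: z=[0.9336, 0.3584, 0.0000] o=[0.2652, -0.6908, 0.2600] → [0.0748, -0.1948, -0.2433, 0.9336, 0.3584, 0.0000]
J3: z=[0.3549, -0.9245, 0.1392] o=[0.4313, -0.5376, 0.8542] → [0.4272, 0.0795, -0.5615, 0.3549, -0.9245, 0.1392]
V = J·q̇ = [0.2822, -0.0409, -0.3954, 0.5813, -0.3284, 0.0994]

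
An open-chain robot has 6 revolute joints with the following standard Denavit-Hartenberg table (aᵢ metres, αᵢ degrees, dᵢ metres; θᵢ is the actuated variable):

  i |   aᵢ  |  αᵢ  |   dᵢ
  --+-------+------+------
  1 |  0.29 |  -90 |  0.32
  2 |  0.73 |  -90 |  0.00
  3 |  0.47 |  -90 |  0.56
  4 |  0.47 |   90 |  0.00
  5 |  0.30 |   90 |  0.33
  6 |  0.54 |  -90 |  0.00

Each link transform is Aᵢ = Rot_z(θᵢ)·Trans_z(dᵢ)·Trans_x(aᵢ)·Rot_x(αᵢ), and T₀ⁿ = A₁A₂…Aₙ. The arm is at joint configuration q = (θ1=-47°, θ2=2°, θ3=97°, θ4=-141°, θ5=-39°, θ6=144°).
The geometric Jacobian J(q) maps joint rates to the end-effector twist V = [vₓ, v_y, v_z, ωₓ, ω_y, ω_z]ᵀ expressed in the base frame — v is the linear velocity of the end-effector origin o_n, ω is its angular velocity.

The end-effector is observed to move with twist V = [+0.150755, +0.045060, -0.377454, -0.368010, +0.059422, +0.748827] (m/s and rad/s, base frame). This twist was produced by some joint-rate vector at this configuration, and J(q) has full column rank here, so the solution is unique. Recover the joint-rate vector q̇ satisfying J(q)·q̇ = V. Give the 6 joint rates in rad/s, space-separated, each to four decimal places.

o_n = [0.8159, -0.5394, 0.0110]
J₁: ẑ×o_n = [0.5394, 0.8159, -0.0000], ω = ẑ
J2: z=[0.7314, 0.6820, 0.0000] o=[0.1978, -0.2121, 0.3200] → [-0.2107, 0.2260, -0.6609, 0.7314, 0.6820, 0.0000]
J3: z=[-0.0238, 0.0255, -0.9994] o=[0.6953, -0.7457, 0.2945] → [0.1989, -0.1273, -0.0080, -0.0238, 0.0255, -0.9994]
J4: z=[-0.5874, 0.8086, 0.0346] o=[0.3018, -1.0076, -0.2631] → [0.2055, 0.1788, -0.6908, -0.5874, 0.8086, 0.0346]
J5: z=[0.5276, 0.3501, 0.7740] o=[0.5902, -0.7854, -0.5603] → [0.0096, -0.1267, 0.0508, 0.5276, 0.3501, 0.7740]
J6: z=[0.0703, -0.9260, 0.3710] o=[1.0183, -0.7123, -0.4588] → [-0.4992, -0.1081, -0.1753, 0.0703, -0.9260, 0.3710]
q̇ = J⁺·V = [0.2500, -0.4270, 0.3610, 0.8410, 0.7600, 0.6530]

0.2500 -0.4270 0.3610 0.8410 0.7600 0.6530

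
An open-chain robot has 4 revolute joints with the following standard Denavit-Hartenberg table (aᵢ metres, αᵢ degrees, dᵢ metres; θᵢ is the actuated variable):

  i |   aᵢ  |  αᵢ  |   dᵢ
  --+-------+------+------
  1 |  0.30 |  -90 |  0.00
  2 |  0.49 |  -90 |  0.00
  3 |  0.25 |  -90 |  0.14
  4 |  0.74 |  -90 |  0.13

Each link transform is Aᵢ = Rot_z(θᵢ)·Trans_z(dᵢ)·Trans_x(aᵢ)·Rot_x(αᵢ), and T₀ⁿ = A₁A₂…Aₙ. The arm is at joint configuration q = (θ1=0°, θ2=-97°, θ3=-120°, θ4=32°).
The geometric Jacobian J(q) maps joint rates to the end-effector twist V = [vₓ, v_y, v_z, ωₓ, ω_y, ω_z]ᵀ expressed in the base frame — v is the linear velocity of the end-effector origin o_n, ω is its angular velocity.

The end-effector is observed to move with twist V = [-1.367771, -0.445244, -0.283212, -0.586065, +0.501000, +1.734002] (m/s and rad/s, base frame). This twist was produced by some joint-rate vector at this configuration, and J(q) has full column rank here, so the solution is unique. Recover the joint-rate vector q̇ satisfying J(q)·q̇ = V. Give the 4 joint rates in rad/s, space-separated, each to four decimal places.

o_n = [0.0298, 0.8250, 0.1319]
J₁: ẑ×o_n = [-0.8250, 0.0298, 0.0000], ω = ẑ
J2: z=[0.0000, 1.0000, 0.0000] o=[0.3000, 0.0000, 0.0000] → [0.1319, -0.0000, 0.2702, 0.0000, 1.0000, 0.0000]
J3: z=[0.9925, 0.0000, 0.1219] o=[0.2403, -0.0000, 0.4863] → [-0.1005, 0.3262, 0.8188, 0.9925, 0.0000, 0.1219]
J4: z=[-0.1055, 0.5000, 0.8596] o=[0.3945, 0.2165, 0.3793] → [-0.6468, -0.3396, 0.1181, -0.1055, 0.5000, 0.8596]
q̇ = J⁺·V = [0.9980, 0.0380, -0.4920, 0.9260]

0.9980 0.0380 -0.4920 0.9260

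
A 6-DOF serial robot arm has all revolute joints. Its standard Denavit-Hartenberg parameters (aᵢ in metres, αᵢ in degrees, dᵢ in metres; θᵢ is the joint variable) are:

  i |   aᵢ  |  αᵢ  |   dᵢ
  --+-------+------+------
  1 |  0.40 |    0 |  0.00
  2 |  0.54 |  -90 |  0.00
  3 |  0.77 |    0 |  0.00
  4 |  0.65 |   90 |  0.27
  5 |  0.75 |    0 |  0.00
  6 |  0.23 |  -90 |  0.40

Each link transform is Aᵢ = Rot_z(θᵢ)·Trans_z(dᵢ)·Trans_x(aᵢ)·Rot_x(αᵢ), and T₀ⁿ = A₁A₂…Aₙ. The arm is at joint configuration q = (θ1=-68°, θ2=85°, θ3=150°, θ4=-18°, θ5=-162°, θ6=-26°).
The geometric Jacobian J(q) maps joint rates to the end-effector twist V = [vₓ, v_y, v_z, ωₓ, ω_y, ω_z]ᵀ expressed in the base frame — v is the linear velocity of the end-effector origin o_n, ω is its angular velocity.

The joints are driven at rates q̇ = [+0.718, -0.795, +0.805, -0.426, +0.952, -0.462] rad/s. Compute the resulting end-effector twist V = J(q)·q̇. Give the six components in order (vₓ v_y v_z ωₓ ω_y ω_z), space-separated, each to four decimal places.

o_n = [0.4785, -0.1969, -0.4364]
J₁: ẑ×o_n = [0.1969, 0.4785, -0.0000], ω = ẑ
J2: z=[0.0000, 0.0000, 1.0000] o=[0.1498, -0.3709, 0.0000] → [-0.1739, 0.3287, 0.0000, 0.0000, 0.0000, 1.0000]
J3: z=[-0.2924, 0.9563, 0.0000] o=[0.6662, -0.2130, 0.0000] → [-0.4173, -0.1276, 0.1748, -0.2924, 0.9563, 0.0000]
J4: z=[-0.2924, 0.9563, 0.0000] o=[0.0285, -0.4080, -0.3850] → [-0.0491, -0.0150, -0.4920, -0.2924, 0.9563, 0.0000]
J5: z=[0.7107, 0.2173, -0.6691] o=[-0.4663, -0.2769, -0.8680] → [0.1473, -0.9390, -0.1484, 0.7107, 0.2173, -0.6691]
J6: z=[0.7107, 0.2173, -0.6691] o=[0.0579, -0.3590, -0.3380] → [0.0871, -0.2115, 0.0238, 0.7107, 0.2173, -0.6691]
V = J·q̇ = [0.0647, -0.8102, 0.1980, 0.2374, 0.4689, -0.4049]

0.0647 -0.8102 0.1980 0.2374 0.4689 -0.4049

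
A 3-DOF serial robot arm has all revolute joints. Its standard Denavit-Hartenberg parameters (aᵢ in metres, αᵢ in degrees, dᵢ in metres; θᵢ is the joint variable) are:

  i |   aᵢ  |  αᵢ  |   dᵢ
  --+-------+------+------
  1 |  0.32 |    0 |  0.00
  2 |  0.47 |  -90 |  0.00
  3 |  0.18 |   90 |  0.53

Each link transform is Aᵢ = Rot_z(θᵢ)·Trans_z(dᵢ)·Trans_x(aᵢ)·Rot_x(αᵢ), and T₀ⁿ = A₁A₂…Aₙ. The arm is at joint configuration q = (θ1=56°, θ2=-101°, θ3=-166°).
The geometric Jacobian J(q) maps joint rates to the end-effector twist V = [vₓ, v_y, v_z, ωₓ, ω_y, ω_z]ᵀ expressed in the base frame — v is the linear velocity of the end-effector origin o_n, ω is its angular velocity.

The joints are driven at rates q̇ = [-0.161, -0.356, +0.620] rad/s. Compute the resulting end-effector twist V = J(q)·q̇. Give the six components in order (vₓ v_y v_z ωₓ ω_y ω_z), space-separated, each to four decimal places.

0.1476 -0.3496 0.1083 0.4384 0.4384 -0.5170

o_n = [0.7626, 0.4312, 0.0435]
J₁: ẑ×o_n = [-0.4312, 0.7626, 0.0000], ω = ẑ
J2: z=[0.0000, 0.0000, 1.0000] o=[0.1789, 0.2653, 0.0000] → [-0.1659, 0.5836, 0.0000, 0.0000, 0.0000, 1.0000]
J3: z=[0.7071, 0.7071, 0.0000] o=[0.5113, -0.0670, 0.0000] → [0.0308, -0.0308, 0.1747, 0.7071, 0.7071, 0.0000]
V = J·q̇ = [0.1476, -0.3496, 0.1083, 0.4384, 0.4384, -0.5170]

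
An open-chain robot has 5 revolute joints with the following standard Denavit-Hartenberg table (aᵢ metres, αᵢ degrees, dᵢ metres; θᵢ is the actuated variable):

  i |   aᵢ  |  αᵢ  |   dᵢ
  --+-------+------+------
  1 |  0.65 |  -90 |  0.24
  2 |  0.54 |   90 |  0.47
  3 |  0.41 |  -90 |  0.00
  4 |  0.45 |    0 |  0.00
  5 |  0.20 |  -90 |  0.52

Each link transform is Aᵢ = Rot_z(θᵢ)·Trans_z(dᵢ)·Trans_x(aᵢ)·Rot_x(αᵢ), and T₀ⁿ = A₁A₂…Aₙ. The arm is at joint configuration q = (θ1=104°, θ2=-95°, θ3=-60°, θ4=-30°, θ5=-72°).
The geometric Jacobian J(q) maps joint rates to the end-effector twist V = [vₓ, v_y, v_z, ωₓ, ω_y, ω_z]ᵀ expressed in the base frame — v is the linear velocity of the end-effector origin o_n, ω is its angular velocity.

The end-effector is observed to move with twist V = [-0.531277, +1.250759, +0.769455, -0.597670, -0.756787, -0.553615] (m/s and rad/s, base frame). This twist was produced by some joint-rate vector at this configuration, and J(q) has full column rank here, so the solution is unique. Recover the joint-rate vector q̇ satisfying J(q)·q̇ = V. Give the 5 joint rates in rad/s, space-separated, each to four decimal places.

-0.5820 0.7170 0.5850 0.9840 -0.8920

o_n = [-0.0983, 0.0905, 1.5675]
J₁: ẑ×o_n = [-0.0905, -0.0983, 0.0000], ω = ẑ
J2: z=[-0.9703, -0.2419, 0.0000] o=[-0.1572, 0.6307, 0.2400] → [-0.3212, 1.2881, 0.5384, -0.9703, -0.2419, 0.0000]
J3: z=[0.2410, -0.9666, -0.0872] o=[-0.6019, 0.4713, 0.7779] → [-0.7964, -0.2342, 0.3951, 0.2410, -0.9666, -0.0872]
J4: z=[-0.4669, -0.1942, 0.8627] o=[-0.2531, 0.5399, 0.9822] → [0.2740, 0.4068, 0.2399, -0.4669, -0.1942, 0.8627]
J5: z=[-0.4669, -0.1942, 0.8627] o=[0.1328, 0.3876, 1.1567] → [0.1765, -0.0075, 0.0938, -0.4669, -0.1942, 0.8627]
q̇ = J⁺·V = [-0.5820, 0.7170, 0.5850, 0.9840, -0.8920]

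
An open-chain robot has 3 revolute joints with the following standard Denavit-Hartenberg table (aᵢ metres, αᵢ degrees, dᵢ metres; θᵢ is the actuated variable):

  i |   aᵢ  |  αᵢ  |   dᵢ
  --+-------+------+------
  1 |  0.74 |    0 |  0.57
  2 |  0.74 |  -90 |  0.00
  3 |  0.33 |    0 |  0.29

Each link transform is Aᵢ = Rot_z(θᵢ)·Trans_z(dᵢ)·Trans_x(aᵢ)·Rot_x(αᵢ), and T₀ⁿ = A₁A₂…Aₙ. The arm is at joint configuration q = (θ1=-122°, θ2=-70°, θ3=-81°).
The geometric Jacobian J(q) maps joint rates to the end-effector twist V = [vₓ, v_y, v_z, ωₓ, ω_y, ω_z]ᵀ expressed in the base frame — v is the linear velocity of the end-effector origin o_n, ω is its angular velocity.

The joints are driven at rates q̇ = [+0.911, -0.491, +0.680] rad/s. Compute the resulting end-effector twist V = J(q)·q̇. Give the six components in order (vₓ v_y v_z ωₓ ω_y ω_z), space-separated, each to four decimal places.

0.4049 -0.6617 -0.0351 -0.1414 -0.6651 0.4200

o_n = [-1.2268, -0.7466, 0.8959]
J₁: ẑ×o_n = [0.7466, -1.2268, 0.0000], ω = ẑ
J2: z=[0.0000, 0.0000, 1.0000] o=[-0.3921, -0.6276, 0.5700] → [0.1191, -0.8346, 0.0000, 0.0000, 0.0000, 1.0000]
J3: z=[-0.2079, -0.9781, 0.0000] o=[-1.1160, -0.4737, 0.5700] → [-0.3188, 0.0678, -0.0516, -0.2079, -0.9781, 0.0000]
V = J·q̇ = [0.4049, -0.6617, -0.0351, -0.1414, -0.6651, 0.4200]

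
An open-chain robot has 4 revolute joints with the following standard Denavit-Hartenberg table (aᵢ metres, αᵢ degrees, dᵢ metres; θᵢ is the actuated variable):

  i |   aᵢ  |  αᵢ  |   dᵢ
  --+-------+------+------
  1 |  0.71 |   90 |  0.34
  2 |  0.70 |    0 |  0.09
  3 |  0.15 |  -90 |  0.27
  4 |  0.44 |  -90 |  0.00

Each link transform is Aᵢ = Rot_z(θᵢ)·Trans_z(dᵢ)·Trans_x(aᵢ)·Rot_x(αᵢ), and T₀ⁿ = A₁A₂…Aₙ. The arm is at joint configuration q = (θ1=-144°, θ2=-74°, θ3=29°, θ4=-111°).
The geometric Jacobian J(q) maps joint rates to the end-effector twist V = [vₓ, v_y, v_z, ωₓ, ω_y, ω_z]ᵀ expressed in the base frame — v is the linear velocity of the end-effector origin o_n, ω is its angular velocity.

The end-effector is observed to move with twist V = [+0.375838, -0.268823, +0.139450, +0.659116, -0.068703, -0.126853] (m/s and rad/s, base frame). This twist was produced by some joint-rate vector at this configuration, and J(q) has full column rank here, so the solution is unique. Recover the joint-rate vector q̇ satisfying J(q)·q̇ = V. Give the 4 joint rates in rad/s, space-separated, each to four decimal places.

o_n = [-1.1792, 0.0960, -0.3275]
J₁: ẑ×o_n = [-0.0960, -1.1792, 0.0000], ω = ẑ
J2: z=[-0.5878, 0.8090, 0.0000] o=[-0.5744, -0.4173, 0.3400] → [-0.5400, -0.3923, 0.1875, -0.5878, 0.8090, 0.0000]
J3: z=[-0.5878, 0.8090, 0.0000] o=[-0.7834, -0.4579, -0.3329] → [0.0044, 0.0032, -0.0054, -0.5878, 0.8090, 0.0000]
J4: z=[-0.5721, -0.4156, 0.7071] o=[-1.0279, -0.3018, -0.4389] → [-0.3277, -0.0432, -0.2905, -0.5721, -0.4156, 0.7071]
q̇ = J⁺·V = [0.3660, -0.3390, -0.1040, -0.6970]

0.3660 -0.3390 -0.1040 -0.6970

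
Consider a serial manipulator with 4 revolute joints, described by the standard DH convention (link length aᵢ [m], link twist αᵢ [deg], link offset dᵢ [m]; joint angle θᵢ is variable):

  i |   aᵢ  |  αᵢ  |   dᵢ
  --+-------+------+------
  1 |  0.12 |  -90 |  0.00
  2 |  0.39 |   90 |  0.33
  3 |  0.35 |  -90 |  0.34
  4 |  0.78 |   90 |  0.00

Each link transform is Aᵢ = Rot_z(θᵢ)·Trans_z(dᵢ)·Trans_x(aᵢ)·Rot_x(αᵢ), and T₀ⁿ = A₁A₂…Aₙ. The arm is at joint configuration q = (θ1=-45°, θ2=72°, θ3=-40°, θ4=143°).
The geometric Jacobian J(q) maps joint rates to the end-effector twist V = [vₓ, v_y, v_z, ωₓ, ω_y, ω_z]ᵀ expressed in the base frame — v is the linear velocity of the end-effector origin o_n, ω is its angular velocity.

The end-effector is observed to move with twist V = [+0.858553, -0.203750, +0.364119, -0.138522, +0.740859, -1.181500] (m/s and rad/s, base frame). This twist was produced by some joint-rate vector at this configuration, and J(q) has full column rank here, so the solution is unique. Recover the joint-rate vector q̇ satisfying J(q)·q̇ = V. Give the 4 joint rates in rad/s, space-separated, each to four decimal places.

o_n = [0.3948, 0.3200, -0.2121]
J₁: ẑ×o_n = [-0.3200, 0.3948, 0.0000], ω = ẑ
J2: z=[0.7071, 0.7071, 0.0000] o=[0.0849, -0.0849, 0.0000] → [-0.1499, 0.1499, 0.0672, 0.7071, 0.7071, 0.0000]
J3: z=[0.6725, -0.6725, 0.3090] o=[0.4034, 0.0633, -0.3709] → [-0.1862, -0.1095, 0.1669, 0.6725, -0.6725, 0.3090]
J4: z=[0.6821, 0.4012, -0.6113] o=[0.5316, -0.3830, -0.5208] → [0.5537, -0.1270, 0.5345, 0.6821, 0.4012, -0.6113]
q̇ = J⁺·V = [-0.3090, -0.3340, -0.8610, 0.9920]

-0.3090 -0.3340 -0.8610 0.9920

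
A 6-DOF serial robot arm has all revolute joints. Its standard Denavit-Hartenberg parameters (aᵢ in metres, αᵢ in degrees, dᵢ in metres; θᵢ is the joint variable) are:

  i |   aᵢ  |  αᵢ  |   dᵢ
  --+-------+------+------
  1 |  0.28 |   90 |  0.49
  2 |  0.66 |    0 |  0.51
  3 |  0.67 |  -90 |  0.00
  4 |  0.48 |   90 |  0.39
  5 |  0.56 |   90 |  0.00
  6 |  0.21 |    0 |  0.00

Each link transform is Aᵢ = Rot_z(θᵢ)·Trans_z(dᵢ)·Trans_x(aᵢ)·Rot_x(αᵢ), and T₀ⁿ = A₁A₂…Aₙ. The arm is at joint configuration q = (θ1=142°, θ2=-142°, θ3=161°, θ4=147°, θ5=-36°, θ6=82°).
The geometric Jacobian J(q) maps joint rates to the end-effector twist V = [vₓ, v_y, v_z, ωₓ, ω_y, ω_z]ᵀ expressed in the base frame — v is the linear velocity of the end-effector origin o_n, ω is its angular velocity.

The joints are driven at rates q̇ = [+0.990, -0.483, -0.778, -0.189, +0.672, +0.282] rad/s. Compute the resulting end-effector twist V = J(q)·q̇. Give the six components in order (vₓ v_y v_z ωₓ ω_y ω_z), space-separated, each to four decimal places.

0.3895 -0.2642 0.6210 -1.5510 -0.9891 0.7600

o_n = [0.1004, -0.3138, 0.1187]
J₁: ẑ×o_n = [0.3138, 0.1004, -0.0000], ω = ẑ
J2: z=[0.6157, 0.7880, 0.0000] o=[-0.2206, 0.1724, 0.4900] → [-0.2926, 0.2286, -0.5524, 0.6157, 0.7880, 0.0000]
J3: z=[0.6157, 0.7880, 0.0000] o=[0.5032, 0.2541, 0.0837] → [0.0276, -0.0216, -0.0323, 0.6157, 0.7880, 0.0000]
J4: z=[0.2566, -0.2004, 0.9455] o=[0.0040, 0.6441, 0.3018] → [0.9424, 0.1382, -0.2264, 0.2566, -0.2004, 0.9455]
J5: z=[-0.9221, -0.3438, 0.1773] o=[0.2430, 0.1256, 0.5395] → [0.2226, -0.4133, 0.3562, -0.9221, -0.3438, 0.1773]
J6: z=[-0.3778, 0.7014, -0.6044] o=[0.2898, -0.2241, 0.1046] → [-0.0443, 0.1198, 0.1667, -0.3778, 0.7014, -0.6044]
V = J·q̇ = [0.3895, -0.2642, 0.6210, -1.5510, -0.9891, 0.7600]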